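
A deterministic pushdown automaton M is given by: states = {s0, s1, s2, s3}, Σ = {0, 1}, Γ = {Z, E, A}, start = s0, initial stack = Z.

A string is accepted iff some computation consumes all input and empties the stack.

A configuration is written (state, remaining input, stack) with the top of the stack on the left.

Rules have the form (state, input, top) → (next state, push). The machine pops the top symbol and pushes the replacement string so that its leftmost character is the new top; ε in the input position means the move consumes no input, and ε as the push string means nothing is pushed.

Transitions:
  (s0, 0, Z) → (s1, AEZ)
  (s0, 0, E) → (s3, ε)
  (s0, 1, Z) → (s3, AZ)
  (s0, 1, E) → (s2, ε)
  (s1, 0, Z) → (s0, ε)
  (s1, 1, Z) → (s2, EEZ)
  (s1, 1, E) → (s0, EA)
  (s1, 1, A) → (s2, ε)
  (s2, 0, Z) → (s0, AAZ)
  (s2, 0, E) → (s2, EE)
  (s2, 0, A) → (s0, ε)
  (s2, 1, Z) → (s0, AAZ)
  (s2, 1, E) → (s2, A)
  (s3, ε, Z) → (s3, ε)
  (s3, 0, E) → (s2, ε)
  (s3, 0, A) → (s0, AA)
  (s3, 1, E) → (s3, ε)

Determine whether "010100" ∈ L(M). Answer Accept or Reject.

(s0, 010100, Z) ⊢ (s1, 10100, AEZ) ⊢ (s2, 0100, EZ) ⊢ (s2, 100, EEZ) ⊢ (s2, 00, AEZ) ⊢ (s0, 0, EZ) ⊢ (s3, ε, Z) ⊢ (s3, ε, ε)
All input consumed and the stack is empty.

Accept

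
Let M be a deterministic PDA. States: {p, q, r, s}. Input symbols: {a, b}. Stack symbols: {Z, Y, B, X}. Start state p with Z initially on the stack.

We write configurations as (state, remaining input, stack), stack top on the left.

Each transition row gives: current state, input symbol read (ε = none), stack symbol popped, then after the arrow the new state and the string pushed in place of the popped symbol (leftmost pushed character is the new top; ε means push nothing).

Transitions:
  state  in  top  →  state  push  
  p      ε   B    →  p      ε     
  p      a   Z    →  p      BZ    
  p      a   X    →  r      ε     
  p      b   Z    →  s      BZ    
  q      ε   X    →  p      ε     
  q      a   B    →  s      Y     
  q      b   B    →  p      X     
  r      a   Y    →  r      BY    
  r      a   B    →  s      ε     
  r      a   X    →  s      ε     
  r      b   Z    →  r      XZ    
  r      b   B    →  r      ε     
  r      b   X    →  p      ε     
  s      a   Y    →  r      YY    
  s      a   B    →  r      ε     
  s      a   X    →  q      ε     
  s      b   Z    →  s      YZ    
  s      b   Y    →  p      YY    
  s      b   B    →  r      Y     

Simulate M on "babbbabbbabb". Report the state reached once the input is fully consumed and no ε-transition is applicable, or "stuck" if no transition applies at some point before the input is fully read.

p

(p, babbbabbbabb, Z)
  read b, top Z: go to s, push BZ → (s, abbbabbbabb, BZ)
  read a, top B: go to r, push ε → (r, bbbabbbabb, Z)
  read b, top Z: go to r, push XZ → (r, bbabbbabb, XZ)
  read b, top X: go to p, push ε → (p, babbbabb, Z)
  read b, top Z: go to s, push BZ → (s, abbbabb, BZ)
  read a, top B: go to r, push ε → (r, bbbabb, Z)
  read b, top Z: go to r, push XZ → (r, bbabb, XZ)
  read b, top X: go to p, push ε → (p, babb, Z)
  read b, top Z: go to s, push BZ → (s, abb, BZ)
  read a, top B: go to r, push ε → (r, bb, Z)
  read b, top Z: go to r, push XZ → (r, b, XZ)
  read b, top X: go to p, push ε → (p, ε, Z)
All input consumed; M is in state p.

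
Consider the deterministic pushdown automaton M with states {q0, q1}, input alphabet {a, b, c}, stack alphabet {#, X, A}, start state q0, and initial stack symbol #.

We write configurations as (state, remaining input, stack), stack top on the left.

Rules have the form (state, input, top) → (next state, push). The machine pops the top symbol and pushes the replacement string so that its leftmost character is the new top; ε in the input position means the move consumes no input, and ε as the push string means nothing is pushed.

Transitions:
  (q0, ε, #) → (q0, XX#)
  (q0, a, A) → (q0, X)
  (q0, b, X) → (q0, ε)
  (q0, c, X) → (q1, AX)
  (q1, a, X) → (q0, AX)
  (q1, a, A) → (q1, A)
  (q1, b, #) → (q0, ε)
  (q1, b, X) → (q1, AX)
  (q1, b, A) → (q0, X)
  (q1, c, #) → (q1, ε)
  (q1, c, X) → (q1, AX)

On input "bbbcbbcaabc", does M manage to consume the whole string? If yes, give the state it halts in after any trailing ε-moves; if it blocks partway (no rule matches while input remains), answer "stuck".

q1

(q0, bbbcbbcaabc, #)
  ε-move, top #: go to q0, push XX# → (q0, bbbcbbcaabc, XX#)
  read b, top X: go to q0, push ε → (q0, bbcbbcaabc, X#)
  read b, top X: go to q0, push ε → (q0, bcbbcaabc, #)
  ε-move, top #: go to q0, push XX# → (q0, bcbbcaabc, XX#)
  read b, top X: go to q0, push ε → (q0, cbbcaabc, X#)
  read c, top X: go to q1, push AX → (q1, bbcaabc, AX#)
  read b, top A: go to q0, push X → (q0, bcaabc, XX#)
  read b, top X: go to q0, push ε → (q0, caabc, X#)
  read c, top X: go to q1, push AX → (q1, aabc, AX#)
  read a, top A: go to q1, push A → (q1, abc, AX#)
  read a, top A: go to q1, push A → (q1, bc, AX#)
  read b, top A: go to q0, push X → (q0, c, XX#)
  read c, top X: go to q1, push AX → (q1, ε, AXX#)
All input consumed; M is in state q1.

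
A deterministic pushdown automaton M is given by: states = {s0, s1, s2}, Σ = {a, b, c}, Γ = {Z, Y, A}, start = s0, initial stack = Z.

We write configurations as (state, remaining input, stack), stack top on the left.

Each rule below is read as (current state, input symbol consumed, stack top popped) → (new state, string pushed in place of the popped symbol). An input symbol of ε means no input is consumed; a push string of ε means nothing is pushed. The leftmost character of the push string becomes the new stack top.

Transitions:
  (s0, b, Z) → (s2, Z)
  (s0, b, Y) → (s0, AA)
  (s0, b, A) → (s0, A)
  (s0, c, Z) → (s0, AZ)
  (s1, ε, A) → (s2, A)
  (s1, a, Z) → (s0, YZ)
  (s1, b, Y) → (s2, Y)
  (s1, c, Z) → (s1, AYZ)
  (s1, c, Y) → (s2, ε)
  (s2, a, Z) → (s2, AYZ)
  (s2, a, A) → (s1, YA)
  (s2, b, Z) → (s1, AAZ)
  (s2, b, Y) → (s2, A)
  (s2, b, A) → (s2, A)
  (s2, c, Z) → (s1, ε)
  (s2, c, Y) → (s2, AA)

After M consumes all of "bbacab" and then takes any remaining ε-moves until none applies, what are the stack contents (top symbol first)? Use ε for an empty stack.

YAAZ

(s0, bbacab, Z) ⊢ (s2, bacab, Z) ⊢ (s1, acab, AAZ) ⊢ (s2, acab, AAZ) ⊢ (s1, cab, YAAZ) ⊢ (s2, ab, AAZ) ⊢ (s1, b, YAAZ) ⊢ (s2, ε, YAAZ)
All input consumed in state s2 with stack YAAZ.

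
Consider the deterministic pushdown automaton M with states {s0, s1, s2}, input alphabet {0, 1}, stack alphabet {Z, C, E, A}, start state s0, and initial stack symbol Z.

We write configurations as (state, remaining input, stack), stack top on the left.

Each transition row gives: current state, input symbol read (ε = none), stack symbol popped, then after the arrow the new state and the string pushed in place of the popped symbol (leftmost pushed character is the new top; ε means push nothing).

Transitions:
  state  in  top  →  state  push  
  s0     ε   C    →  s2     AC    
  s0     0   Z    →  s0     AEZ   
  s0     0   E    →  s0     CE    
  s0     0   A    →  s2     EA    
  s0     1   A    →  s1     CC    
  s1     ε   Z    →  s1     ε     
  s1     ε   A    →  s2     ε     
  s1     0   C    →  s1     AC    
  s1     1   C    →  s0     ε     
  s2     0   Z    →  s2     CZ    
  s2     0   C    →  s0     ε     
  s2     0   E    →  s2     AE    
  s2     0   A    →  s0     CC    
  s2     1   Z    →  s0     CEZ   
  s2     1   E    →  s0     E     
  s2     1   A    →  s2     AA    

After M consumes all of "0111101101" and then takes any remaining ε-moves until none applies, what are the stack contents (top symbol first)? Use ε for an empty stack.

AACCAACCAACEZ

(s0, 0111101101, Z)
  read 0, top Z: go to s0, push AEZ → (s0, 111101101, AEZ)
  read 1, top A: go to s1, push CC → (s1, 11101101, CCEZ)
  read 1, top C: go to s0, push ε → (s0, 1101101, CEZ)
  ε-move, top C: go to s2, push AC → (s2, 1101101, ACEZ)
  read 1, top A: go to s2, push AA → (s2, 101101, AACEZ)
  read 1, top A: go to s2, push AA → (s2, 01101, AAACEZ)
  read 0, top A: go to s0, push CC → (s0, 1101, CCAACEZ)
  ε-move, top C: go to s2, push AC → (s2, 1101, ACCAACEZ)
  read 1, top A: go to s2, push AA → (s2, 101, AACCAACEZ)
  read 1, top A: go to s2, push AA → (s2, 01, AAACCAACEZ)
  read 0, top A: go to s0, push CC → (s0, 1, CCAACCAACEZ)
  ε-move, top C: go to s2, push AC → (s2, 1, ACCAACCAACEZ)
  read 1, top A: go to s2, push AA → (s2, ε, AACCAACCAACEZ)
All input consumed in state s2 with stack AACCAACCAACEZ.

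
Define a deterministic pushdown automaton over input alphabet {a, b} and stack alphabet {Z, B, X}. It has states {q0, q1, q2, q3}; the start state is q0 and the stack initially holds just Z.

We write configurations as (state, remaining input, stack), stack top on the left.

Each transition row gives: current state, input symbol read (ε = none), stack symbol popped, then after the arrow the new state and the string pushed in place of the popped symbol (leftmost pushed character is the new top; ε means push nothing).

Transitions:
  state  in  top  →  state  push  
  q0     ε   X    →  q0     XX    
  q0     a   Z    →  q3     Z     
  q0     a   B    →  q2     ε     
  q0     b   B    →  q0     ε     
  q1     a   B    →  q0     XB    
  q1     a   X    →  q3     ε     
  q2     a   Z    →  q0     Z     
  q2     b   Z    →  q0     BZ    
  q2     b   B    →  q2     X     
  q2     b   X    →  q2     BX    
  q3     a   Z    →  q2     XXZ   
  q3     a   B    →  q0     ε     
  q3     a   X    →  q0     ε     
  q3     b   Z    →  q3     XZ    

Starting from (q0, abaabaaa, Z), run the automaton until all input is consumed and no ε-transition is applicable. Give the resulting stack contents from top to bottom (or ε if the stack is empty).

(q0, abaabaaa, Z)
  read a, top Z: go to q3, push Z → (q3, baabaaa, Z)
  read b, top Z: go to q3, push XZ → (q3, aabaaa, XZ)
  read a, top X: go to q0, push ε → (q0, abaaa, Z)
  read a, top Z: go to q3, push Z → (q3, baaa, Z)
  read b, top Z: go to q3, push XZ → (q3, aaa, XZ)
  read a, top X: go to q0, push ε → (q0, aa, Z)
  read a, top Z: go to q3, push Z → (q3, a, Z)
  read a, top Z: go to q2, push XXZ → (q2, ε, XXZ)
All input consumed in state q2 with stack XXZ.

XXZ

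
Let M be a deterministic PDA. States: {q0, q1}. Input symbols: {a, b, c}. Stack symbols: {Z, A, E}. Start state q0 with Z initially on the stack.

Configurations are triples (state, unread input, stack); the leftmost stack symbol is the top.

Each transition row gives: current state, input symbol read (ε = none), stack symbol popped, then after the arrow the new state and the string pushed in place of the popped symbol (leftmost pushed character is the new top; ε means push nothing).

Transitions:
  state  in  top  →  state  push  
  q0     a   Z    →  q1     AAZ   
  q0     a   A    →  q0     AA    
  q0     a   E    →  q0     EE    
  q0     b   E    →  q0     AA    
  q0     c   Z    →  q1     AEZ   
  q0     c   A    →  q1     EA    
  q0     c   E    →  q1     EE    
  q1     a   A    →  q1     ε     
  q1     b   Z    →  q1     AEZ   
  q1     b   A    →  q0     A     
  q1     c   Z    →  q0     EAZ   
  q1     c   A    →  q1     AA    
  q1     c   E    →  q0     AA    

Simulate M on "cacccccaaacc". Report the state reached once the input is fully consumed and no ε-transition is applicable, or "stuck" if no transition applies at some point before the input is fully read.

q0

(q0, cacccccaaacc, Z)
  read c, top Z: go to q1, push AEZ → (q1, acccccaaacc, AEZ)
  read a, top A: go to q1, push ε → (q1, cccccaaacc, EZ)
  read c, top E: go to q0, push AA → (q0, ccccaaacc, AAZ)
  read c, top A: go to q1, push EA → (q1, cccaaacc, EAAZ)
  read c, top E: go to q0, push AA → (q0, ccaaacc, AAAAZ)
  read c, top A: go to q1, push EA → (q1, caaacc, EAAAAZ)
  read c, top E: go to q0, push AA → (q0, aaacc, AAAAAAZ)
  read a, top A: go to q0, push AA → (q0, aacc, AAAAAAAZ)
  read a, top A: go to q0, push AA → (q0, acc, AAAAAAAAZ)
  read a, top A: go to q0, push AA → (q0, cc, AAAAAAAAAZ)
  read c, top A: go to q1, push EA → (q1, c, EAAAAAAAAAZ)
  read c, top E: go to q0, push AA → (q0, ε, AAAAAAAAAAAZ)
All input consumed; M is in state q0.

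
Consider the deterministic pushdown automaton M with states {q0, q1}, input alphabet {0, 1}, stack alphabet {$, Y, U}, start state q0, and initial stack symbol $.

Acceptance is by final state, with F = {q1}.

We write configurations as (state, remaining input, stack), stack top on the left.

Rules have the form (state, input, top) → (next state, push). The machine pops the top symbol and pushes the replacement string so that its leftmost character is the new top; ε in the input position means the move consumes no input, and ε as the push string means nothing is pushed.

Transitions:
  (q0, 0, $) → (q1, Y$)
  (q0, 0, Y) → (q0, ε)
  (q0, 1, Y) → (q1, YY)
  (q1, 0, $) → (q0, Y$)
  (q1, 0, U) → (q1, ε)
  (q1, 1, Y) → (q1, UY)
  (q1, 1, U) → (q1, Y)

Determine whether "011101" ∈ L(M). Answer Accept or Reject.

Accept

(q0, 011101, $)
  read 0, top $: go to q1, push Y$ → (q1, 11101, Y$)
  read 1, top Y: go to q1, push UY → (q1, 1101, UY$)
  read 1, top U: go to q1, push Y → (q1, 101, YY$)
  read 1, top Y: go to q1, push UY → (q1, 01, UYY$)
  read 0, top U: go to q1, push ε → (q1, 1, YY$)
  read 1, top Y: go to q1, push UY → (q1, ε, UYY$)
All input consumed; state q1 ∈ F.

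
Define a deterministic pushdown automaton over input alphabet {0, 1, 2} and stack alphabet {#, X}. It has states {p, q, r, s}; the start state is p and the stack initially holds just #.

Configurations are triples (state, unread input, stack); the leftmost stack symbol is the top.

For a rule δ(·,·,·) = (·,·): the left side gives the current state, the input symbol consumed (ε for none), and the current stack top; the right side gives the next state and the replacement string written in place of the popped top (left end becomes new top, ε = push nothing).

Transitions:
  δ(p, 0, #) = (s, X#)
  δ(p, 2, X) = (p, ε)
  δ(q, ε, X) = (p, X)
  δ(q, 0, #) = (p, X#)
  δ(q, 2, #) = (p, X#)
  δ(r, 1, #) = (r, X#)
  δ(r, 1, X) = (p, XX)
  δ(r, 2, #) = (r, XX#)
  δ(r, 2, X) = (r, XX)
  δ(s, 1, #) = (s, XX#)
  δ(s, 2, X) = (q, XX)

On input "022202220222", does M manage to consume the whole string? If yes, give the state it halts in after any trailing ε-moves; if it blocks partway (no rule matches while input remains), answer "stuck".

p

(p, 022202220222, #)
  read 0, top #: go to s, push X# → (s, 22202220222, X#)
  read 2, top X: go to q, push XX → (q, 2202220222, XX#)
  ε-move, top X: go to p, push X → (p, 2202220222, XX#)
  read 2, top X: go to p, push ε → (p, 202220222, X#)
  read 2, top X: go to p, push ε → (p, 02220222, #)
  read 0, top #: go to s, push X# → (s, 2220222, X#)
  read 2, top X: go to q, push XX → (q, 220222, XX#)
  ε-move, top X: go to p, push X → (p, 220222, XX#)
  read 2, top X: go to p, push ε → (p, 20222, X#)
  read 2, top X: go to p, push ε → (p, 0222, #)
  read 0, top #: go to s, push X# → (s, 222, X#)
  read 2, top X: go to q, push XX → (q, 22, XX#)
  ε-move, top X: go to p, push X → (p, 22, XX#)
  read 2, top X: go to p, push ε → (p, 2, X#)
  read 2, top X: go to p, push ε → (p, ε, #)
All input consumed; M is in state p.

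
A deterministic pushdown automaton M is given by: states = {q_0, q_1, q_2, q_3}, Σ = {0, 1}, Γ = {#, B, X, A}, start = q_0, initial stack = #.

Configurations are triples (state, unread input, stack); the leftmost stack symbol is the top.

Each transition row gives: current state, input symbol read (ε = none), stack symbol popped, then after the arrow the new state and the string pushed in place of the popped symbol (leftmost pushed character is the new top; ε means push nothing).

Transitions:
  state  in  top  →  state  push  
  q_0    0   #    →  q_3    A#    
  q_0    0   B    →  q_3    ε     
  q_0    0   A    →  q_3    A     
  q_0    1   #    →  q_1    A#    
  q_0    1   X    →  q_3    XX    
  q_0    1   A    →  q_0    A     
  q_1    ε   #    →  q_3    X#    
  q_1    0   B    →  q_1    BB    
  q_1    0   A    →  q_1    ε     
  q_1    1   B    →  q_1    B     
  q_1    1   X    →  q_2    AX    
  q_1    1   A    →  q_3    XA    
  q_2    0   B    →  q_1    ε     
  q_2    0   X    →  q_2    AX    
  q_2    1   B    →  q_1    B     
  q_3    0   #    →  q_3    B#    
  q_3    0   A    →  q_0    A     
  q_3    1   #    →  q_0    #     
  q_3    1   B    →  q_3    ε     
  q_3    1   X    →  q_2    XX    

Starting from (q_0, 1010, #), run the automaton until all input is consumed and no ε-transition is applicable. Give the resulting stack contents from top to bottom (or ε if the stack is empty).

(q_0, 1010, #)
  read 1, top #: go to q_1, push A# → (q_1, 010, A#)
  read 0, top A: go to q_1, push ε → (q_1, 10, #)
  ε-move, top #: go to q_3, push X# → (q_3, 10, X#)
  read 1, top X: go to q_2, push XX → (q_2, 0, XX#)
  read 0, top X: go to q_2, push AX → (q_2, ε, AXX#)
All input consumed in state q_2 with stack AXX#.

AXX#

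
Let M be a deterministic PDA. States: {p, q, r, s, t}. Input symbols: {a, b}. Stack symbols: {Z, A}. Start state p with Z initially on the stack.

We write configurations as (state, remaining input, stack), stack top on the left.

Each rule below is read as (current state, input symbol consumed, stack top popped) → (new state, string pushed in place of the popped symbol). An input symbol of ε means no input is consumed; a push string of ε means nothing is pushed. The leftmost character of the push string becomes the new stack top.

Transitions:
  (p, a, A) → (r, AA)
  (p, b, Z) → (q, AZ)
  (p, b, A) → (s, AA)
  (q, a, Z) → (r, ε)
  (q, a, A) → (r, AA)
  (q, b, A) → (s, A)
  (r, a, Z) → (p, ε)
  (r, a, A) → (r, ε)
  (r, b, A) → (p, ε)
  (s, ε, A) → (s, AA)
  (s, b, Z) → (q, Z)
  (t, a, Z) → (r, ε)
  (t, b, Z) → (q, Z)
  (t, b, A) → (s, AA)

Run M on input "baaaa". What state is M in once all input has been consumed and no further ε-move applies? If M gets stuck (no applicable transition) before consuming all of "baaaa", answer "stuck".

(p, baaaa, Z)
  read b, top Z: go to q, push AZ → (q, aaaa, AZ)
  read a, top A: go to r, push AA → (r, aaa, AAZ)
  read a, top A: go to r, push ε → (r, aa, AZ)
  read a, top A: go to r, push ε → (r, a, Z)
  read a, top Z: go to p, push ε → (p, ε, ε)
All input consumed; M is in state p.

p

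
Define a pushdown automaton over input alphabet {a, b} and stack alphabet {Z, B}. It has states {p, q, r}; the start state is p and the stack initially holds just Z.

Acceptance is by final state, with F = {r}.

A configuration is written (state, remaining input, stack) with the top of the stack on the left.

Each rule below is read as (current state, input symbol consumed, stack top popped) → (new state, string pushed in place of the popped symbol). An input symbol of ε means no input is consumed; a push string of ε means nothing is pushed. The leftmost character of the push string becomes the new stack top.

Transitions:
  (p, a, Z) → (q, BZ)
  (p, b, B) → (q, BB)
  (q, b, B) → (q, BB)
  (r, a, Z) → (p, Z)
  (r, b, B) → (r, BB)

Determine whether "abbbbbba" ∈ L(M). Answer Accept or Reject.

No computation consumes all input and reaches a final state.

Reject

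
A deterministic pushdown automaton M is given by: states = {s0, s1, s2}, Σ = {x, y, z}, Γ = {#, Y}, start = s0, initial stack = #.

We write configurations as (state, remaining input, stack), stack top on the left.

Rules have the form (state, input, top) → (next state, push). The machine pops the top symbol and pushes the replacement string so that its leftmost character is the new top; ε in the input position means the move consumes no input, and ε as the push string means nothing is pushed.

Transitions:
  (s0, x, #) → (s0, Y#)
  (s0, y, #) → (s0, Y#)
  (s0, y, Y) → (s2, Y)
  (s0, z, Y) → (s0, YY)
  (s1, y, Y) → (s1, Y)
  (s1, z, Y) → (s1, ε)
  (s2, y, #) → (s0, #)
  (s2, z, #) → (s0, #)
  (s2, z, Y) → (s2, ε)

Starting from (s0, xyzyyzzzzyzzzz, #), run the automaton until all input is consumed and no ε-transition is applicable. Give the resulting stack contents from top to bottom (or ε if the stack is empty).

Y#

(s0, xyzyyzzzzyzzzz, #)
  read x, top #: go to s0, push Y# → (s0, yzyyzzzzyzzzz, Y#)
  read y, top Y: go to s2, push Y → (s2, zyyzzzzyzzzz, Y#)
  read z, top Y: go to s2, push ε → (s2, yyzzzzyzzzz, #)
  read y, top #: go to s0, push # → (s0, yzzzzyzzzz, #)
  read y, top #: go to s0, push Y# → (s0, zzzzyzzzz, Y#)
  read z, top Y: go to s0, push YY → (s0, zzzyzzzz, YY#)
  read z, top Y: go to s0, push YY → (s0, zzyzzzz, YYY#)
  read z, top Y: go to s0, push YY → (s0, zyzzzz, YYYY#)
  read z, top Y: go to s0, push YY → (s0, yzzzz, YYYYY#)
  read y, top Y: go to s2, push Y → (s2, zzzz, YYYYY#)
  read z, top Y: go to s2, push ε → (s2, zzz, YYYY#)
  read z, top Y: go to s2, push ε → (s2, zz, YYY#)
  read z, top Y: go to s2, push ε → (s2, z, YY#)
  read z, top Y: go to s2, push ε → (s2, ε, Y#)
All input consumed in state s2 with stack Y#.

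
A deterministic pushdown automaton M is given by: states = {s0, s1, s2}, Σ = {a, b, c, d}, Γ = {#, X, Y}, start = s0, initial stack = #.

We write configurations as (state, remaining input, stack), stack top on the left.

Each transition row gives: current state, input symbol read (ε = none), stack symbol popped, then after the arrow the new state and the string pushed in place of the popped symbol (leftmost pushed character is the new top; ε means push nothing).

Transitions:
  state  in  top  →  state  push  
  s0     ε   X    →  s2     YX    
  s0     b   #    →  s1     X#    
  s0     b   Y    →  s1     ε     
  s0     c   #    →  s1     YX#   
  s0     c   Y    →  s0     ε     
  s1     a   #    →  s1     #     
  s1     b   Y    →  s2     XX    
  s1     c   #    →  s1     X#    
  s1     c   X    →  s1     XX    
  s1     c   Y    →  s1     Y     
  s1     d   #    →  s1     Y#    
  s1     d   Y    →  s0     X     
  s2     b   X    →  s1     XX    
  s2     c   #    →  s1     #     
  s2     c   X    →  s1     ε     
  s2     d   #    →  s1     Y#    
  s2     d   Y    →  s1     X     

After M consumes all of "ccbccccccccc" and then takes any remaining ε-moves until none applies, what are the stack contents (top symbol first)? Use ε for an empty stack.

(s0, ccbccccccccc, #)
  read c, top #: go to s1, push YX# → (s1, cbccccccccc, YX#)
  read c, top Y: go to s1, push Y → (s1, bccccccccc, YX#)
  read b, top Y: go to s2, push XX → (s2, ccccccccc, XXX#)
  read c, top X: go to s1, push ε → (s1, cccccccc, XX#)
  read c, top X: go to s1, push XX → (s1, ccccccc, XXX#)
  read c, top X: go to s1, push XX → (s1, cccccc, XXXX#)
  read c, top X: go to s1, push XX → (s1, ccccc, XXXXX#)
  read c, top X: go to s1, push XX → (s1, cccc, XXXXXX#)
  read c, top X: go to s1, push XX → (s1, ccc, XXXXXXX#)
  read c, top X: go to s1, push XX → (s1, cc, XXXXXXXX#)
  read c, top X: go to s1, push XX → (s1, c, XXXXXXXXX#)
  read c, top X: go to s1, push XX → (s1, ε, XXXXXXXXXX#)
All input consumed in state s1 with stack XXXXXXXXXX#.

XXXXXXXXXX#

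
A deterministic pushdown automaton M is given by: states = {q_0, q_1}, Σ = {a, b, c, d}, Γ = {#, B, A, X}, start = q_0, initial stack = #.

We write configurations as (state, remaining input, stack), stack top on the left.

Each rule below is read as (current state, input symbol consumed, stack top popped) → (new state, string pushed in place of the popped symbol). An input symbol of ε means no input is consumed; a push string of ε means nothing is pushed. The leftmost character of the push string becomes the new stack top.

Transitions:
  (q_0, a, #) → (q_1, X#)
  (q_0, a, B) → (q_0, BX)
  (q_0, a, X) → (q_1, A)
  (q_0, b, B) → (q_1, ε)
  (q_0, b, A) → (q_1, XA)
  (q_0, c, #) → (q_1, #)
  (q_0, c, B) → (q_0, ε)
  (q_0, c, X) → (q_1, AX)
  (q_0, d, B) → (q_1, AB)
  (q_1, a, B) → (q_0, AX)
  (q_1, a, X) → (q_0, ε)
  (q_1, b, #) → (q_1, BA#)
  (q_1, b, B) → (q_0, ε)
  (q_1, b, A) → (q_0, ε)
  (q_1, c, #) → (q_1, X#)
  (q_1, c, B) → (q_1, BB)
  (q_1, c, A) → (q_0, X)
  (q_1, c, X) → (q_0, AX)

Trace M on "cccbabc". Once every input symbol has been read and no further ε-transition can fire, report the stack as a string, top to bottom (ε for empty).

AXAX#

(q_0, cccbabc, #) ⊢ (q_1, ccbabc, #) ⊢ (q_1, cbabc, X#) ⊢ (q_0, babc, AX#) ⊢ (q_1, abc, XAX#) ⊢ (q_0, bc, AX#) ⊢ (q_1, c, XAX#) ⊢ (q_0, ε, AXAX#)
All input consumed in state q_0 with stack AXAX#.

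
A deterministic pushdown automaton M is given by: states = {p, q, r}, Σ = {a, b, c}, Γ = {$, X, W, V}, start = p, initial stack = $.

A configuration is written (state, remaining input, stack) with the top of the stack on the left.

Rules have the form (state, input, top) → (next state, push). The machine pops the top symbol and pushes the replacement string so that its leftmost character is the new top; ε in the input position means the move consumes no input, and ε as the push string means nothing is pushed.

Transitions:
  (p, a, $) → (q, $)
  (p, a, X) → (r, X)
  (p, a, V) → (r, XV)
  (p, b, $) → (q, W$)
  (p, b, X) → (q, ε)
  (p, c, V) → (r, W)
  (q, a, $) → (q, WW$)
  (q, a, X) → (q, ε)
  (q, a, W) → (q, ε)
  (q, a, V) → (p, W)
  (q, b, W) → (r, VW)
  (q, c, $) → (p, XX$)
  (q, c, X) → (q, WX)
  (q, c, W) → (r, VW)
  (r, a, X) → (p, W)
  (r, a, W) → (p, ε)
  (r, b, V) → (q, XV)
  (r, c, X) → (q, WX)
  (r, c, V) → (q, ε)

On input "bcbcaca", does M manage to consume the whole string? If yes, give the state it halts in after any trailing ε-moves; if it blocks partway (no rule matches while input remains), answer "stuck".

(p, bcbcaca, $) ⊢ (q, cbcaca, W$) ⊢ (r, bcaca, VW$) ⊢ (q, caca, XVW$) ⊢ (q, aca, WXVW$) ⊢ (q, ca, XVW$) ⊢ (q, a, WXVW$) ⊢ (q, ε, XVW$)
All input consumed; M is in state q.

q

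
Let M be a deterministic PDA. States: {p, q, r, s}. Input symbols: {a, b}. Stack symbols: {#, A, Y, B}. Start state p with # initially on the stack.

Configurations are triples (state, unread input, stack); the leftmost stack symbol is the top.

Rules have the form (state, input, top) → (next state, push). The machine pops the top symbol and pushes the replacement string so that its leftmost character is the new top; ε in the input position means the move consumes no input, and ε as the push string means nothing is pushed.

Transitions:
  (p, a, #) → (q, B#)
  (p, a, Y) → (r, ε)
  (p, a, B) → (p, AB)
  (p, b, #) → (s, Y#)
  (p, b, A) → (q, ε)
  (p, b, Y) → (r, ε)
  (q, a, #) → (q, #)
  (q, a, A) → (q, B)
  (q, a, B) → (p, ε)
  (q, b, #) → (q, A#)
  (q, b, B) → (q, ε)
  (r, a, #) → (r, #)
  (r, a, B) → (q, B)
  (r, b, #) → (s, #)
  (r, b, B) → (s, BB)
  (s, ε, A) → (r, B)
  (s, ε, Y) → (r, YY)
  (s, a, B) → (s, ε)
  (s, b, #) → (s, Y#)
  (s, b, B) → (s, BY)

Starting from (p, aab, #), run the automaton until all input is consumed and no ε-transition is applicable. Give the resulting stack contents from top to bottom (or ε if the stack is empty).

YY#

(p, aab, #) ⊢ (q, ab, B#) ⊢ (p, b, #) ⊢ (s, ε, Y#) ⊢ (r, ε, YY#)
All input consumed in state r with stack YY#.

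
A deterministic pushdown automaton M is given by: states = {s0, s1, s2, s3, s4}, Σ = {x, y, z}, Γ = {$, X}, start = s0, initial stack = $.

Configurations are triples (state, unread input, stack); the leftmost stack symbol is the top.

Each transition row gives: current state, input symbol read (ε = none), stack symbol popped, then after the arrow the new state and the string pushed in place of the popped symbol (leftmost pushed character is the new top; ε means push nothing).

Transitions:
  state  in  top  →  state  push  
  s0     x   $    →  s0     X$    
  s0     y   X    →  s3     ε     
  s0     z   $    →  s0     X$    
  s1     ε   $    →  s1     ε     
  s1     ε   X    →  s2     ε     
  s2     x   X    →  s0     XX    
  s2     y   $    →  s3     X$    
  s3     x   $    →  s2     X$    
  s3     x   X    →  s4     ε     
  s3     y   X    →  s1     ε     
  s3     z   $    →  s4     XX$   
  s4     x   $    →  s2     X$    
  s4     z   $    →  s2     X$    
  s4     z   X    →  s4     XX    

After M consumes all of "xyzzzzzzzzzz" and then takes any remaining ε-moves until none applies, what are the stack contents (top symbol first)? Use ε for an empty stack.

XXXXXXXXXXX$

(s0, xyzzzzzzzzzz, $)
  read x, top $: go to s0, push X$ → (s0, yzzzzzzzzzz, X$)
  read y, top X: go to s3, push ε → (s3, zzzzzzzzzz, $)
  read z, top $: go to s4, push XX$ → (s4, zzzzzzzzz, XX$)
  read z, top X: go to s4, push XX → (s4, zzzzzzzz, XXX$)
  read z, top X: go to s4, push XX → (s4, zzzzzzz, XXXX$)
  read z, top X: go to s4, push XX → (s4, zzzzzz, XXXXX$)
  read z, top X: go to s4, push XX → (s4, zzzzz, XXXXXX$)
  read z, top X: go to s4, push XX → (s4, zzzz, XXXXXXX$)
  read z, top X: go to s4, push XX → (s4, zzz, XXXXXXXX$)
  read z, top X: go to s4, push XX → (s4, zz, XXXXXXXXX$)
  read z, top X: go to s4, push XX → (s4, z, XXXXXXXXXX$)
  read z, top X: go to s4, push XX → (s4, ε, XXXXXXXXXXX$)
All input consumed in state s4 with stack XXXXXXXXXXX$.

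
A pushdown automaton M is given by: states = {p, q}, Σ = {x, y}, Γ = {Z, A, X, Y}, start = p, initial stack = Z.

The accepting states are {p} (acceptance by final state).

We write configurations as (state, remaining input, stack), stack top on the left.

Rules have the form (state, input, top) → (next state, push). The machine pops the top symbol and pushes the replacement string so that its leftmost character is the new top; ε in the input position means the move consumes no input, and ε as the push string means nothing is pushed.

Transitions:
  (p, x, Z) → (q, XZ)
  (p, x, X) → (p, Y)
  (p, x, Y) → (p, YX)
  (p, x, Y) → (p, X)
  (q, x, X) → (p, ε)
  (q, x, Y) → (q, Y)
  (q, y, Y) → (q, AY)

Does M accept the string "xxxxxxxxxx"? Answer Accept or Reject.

One accepting computation: (p, xxxxxxxxxx, Z) ⊢ (q, xxxxxxxxx, XZ) ⊢ (p, xxxxxxxx, Z) ⊢ (q, xxxxxxx, XZ) ⊢ (p, xxxxxx, Z) ⊢ (q, xxxxx, XZ) ⊢ (p, xxxx, Z) ⊢ (q, xxx, XZ) ⊢ (p, xx, Z) ⊢ (q, x, XZ) ⊢ (p, ε, Z)
All input consumed and state p ∈ F.

Accept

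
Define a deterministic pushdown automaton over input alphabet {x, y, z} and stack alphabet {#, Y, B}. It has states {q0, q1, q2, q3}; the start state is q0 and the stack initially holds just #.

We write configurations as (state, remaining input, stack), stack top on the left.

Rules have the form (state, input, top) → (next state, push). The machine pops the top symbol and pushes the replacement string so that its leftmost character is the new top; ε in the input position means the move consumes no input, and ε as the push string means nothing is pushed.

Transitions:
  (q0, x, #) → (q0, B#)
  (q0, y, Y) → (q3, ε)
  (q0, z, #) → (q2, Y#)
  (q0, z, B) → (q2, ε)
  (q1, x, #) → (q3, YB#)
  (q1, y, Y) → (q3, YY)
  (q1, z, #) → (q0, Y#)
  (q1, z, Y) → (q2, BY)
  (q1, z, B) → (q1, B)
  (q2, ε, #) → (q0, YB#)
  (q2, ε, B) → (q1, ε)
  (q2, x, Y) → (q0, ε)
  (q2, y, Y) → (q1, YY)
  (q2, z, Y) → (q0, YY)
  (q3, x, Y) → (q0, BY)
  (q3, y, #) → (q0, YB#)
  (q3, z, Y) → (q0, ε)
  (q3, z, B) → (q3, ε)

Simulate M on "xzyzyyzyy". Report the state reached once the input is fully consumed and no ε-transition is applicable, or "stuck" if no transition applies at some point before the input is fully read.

q3

(q0, xzyzyyzyy, #)
  read x, top #: go to q0, push B# → (q0, zyzyyzyy, B#)
  read z, top B: go to q2, push ε → (q2, yzyyzyy, #)
  ε-move, top #: go to q0, push YB# → (q0, yzyyzyy, YB#)
  read y, top Y: go to q3, push ε → (q3, zyyzyy, B#)
  read z, top B: go to q3, push ε → (q3, yyzyy, #)
  read y, top #: go to q0, push YB# → (q0, yzyy, YB#)
  read y, top Y: go to q3, push ε → (q3, zyy, B#)
  read z, top B: go to q3, push ε → (q3, yy, #)
  read y, top #: go to q0, push YB# → (q0, y, YB#)
  read y, top Y: go to q3, push ε → (q3, ε, B#)
All input consumed; M is in state q3.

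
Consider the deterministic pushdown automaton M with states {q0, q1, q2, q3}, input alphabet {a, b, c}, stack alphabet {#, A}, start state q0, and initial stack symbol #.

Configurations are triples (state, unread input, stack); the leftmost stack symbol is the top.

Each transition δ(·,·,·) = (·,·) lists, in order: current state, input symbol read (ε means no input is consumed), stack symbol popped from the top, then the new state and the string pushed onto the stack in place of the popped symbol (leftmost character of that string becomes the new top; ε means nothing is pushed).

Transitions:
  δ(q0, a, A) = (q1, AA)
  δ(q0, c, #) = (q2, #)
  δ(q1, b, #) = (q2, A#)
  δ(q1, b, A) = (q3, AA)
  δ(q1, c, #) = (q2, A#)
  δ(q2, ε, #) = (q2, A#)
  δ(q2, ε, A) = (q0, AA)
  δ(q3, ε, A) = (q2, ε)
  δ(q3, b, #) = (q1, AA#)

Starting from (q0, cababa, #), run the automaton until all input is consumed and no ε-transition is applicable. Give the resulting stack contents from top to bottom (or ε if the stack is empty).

(q0, cababa, #)
  read c, top #: go to q2, push # → (q2, ababa, #)
  ε-move, top #: go to q2, push A# → (q2, ababa, A#)
  ε-move, top A: go to q0, push AA → (q0, ababa, AA#)
  read a, top A: go to q1, push AA → (q1, baba, AAA#)
  read b, top A: go to q3, push AA → (q3, aba, AAAA#)
  ε-move, top A: go to q2, push ε → (q2, aba, AAA#)
  ε-move, top A: go to q0, push AA → (q0, aba, AAAA#)
  read a, top A: go to q1, push AA → (q1, ba, AAAAA#)
  read b, top A: go to q3, push AA → (q3, a, AAAAAA#)
  ε-move, top A: go to q2, push ε → (q2, a, AAAAA#)
  ε-move, top A: go to q0, push AA → (q0, a, AAAAAA#)
  read a, top A: go to q1, push AA → (q1, ε, AAAAAAA#)
All input consumed in state q1 with stack AAAAAAA#.

AAAAAAA#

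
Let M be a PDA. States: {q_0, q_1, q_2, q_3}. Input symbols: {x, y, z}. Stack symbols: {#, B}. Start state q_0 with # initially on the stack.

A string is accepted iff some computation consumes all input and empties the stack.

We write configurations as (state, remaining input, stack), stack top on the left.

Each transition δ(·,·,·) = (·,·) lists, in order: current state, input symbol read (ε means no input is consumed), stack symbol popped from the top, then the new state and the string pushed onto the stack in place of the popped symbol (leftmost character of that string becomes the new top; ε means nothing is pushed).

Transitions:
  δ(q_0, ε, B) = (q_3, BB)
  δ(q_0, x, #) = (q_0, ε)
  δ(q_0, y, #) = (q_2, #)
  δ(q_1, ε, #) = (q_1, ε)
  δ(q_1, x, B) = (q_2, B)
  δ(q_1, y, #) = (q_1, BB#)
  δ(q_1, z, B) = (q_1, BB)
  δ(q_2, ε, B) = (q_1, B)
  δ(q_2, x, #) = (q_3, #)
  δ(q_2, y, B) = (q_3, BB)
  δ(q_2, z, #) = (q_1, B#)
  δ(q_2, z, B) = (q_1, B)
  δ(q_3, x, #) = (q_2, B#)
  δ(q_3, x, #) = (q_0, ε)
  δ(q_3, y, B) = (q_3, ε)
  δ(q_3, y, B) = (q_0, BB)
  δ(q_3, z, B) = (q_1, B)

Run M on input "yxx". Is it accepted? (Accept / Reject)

Accept

One accepting computation: (q_0, yxx, #) ⊢ (q_2, xx, #) ⊢ (q_3, x, #) ⊢ (q_0, ε, ε)
All input consumed and the stack is empty.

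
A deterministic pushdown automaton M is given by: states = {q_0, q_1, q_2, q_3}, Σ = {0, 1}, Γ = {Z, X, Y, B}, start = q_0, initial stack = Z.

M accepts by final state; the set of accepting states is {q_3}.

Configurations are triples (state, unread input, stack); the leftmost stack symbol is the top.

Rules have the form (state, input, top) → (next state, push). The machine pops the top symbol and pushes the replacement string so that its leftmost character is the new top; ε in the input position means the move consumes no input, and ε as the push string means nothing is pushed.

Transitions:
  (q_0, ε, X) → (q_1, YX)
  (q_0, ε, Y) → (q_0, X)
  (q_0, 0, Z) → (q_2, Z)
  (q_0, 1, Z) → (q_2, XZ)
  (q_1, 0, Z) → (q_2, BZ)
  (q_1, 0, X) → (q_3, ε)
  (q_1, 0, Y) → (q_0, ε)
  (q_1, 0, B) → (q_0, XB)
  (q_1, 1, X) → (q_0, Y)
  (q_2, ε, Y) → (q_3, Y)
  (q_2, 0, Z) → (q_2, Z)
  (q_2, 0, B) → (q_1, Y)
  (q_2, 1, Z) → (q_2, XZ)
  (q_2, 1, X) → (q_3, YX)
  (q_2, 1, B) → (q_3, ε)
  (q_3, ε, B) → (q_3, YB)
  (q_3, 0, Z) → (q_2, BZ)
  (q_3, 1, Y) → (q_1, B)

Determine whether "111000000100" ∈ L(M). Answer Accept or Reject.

(q_0, 111000000100, Z)
  read 1, top Z: go to q_2, push XZ → (q_2, 11000000100, XZ)
  read 1, top X: go to q_3, push YX → (q_3, 1000000100, YXZ)
  read 1, top Y: go to q_1, push B → (q_1, 000000100, BXZ)
  read 0, top B: go to q_0, push XB → (q_0, 00000100, XBXZ)
  ε-move, top X: go to q_1, push YX → (q_1, 00000100, YXBXZ)
  read 0, top Y: go to q_0, push ε → (q_0, 0000100, XBXZ)
  ε-move, top X: go to q_1, push YX → (q_1, 0000100, YXBXZ)
  read 0, top Y: go to q_0, push ε → (q_0, 000100, XBXZ)
  ε-move, top X: go to q_1, push YX → (q_1, 000100, YXBXZ)
  read 0, top Y: go to q_0, push ε → (q_0, 00100, XBXZ)
  ε-move, top X: go to q_1, push YX → (q_1, 00100, YXBXZ)
  read 0, top Y: go to q_0, push ε → (q_0, 0100, XBXZ)
  ε-move, top X: go to q_1, push YX → (q_1, 0100, YXBXZ)
  read 0, top Y: go to q_0, push ε → (q_0, 100, XBXZ)
  ε-move, top X: go to q_1, push YX → (q_1, 100, YXBXZ)
No transition applies at (q_1, 100, YXBXZ); input not fully consumed.

Reject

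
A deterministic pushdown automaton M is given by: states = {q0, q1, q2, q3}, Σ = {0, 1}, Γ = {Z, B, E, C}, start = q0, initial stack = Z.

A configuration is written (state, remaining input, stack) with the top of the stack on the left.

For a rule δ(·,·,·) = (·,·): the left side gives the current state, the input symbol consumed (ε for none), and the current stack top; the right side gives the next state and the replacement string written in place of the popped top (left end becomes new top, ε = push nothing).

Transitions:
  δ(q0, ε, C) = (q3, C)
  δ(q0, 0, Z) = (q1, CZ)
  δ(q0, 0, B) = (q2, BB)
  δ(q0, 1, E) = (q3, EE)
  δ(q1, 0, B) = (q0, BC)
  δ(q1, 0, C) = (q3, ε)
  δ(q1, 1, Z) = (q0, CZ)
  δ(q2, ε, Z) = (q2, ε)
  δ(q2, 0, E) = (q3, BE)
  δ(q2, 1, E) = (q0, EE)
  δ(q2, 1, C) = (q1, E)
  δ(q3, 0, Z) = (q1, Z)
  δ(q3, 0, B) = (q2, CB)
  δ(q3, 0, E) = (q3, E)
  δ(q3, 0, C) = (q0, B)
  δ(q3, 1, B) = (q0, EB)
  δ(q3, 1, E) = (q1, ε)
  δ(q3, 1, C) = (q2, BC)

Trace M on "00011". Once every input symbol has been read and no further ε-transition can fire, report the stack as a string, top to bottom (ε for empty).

(q0, 00011, Z) ⊢ (q1, 0011, CZ) ⊢ (q3, 011, Z) ⊢ (q1, 11, Z) ⊢ (q0, 1, CZ) ⊢ (q3, 1, CZ) ⊢ (q2, ε, BCZ)
All input consumed in state q2 with stack BCZ.

BCZ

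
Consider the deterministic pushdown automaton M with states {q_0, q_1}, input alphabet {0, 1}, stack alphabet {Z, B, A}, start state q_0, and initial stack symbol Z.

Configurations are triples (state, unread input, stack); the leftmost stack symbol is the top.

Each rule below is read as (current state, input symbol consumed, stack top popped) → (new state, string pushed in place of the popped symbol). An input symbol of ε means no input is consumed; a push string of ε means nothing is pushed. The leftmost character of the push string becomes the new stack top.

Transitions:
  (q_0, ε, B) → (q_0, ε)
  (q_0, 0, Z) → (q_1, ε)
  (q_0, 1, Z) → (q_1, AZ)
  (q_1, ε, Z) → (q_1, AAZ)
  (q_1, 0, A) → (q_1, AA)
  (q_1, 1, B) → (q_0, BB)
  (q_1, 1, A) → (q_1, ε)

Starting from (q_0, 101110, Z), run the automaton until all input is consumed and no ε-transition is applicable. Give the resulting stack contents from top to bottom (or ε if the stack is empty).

AAZ

(q_0, 101110, Z)
  read 1, top Z: go to q_1, push AZ → (q_1, 01110, AZ)
  read 0, top A: go to q_1, push AA → (q_1, 1110, AAZ)
  read 1, top A: go to q_1, push ε → (q_1, 110, AZ)
  read 1, top A: go to q_1, push ε → (q_1, 10, Z)
  ε-move, top Z: go to q_1, push AAZ → (q_1, 10, AAZ)
  read 1, top A: go to q_1, push ε → (q_1, 0, AZ)
  read 0, top A: go to q_1, push AA → (q_1, ε, AAZ)
All input consumed in state q_1 with stack AAZ.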